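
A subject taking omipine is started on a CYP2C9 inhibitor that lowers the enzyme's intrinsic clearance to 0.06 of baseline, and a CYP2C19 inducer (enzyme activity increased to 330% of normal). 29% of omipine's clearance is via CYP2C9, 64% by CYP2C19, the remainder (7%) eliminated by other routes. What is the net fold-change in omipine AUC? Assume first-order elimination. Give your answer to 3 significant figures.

The CYP2C9 pathway (29% of clearance) drops to 0.06× activity: 0.29 × 0.06 = 0.0174.
The CYP2C19 pathway (64% of clearance) rises to 3.3× activity: 0.64 × 3.3 = 2.112.
Non-CYP routes (7%) are unchanged.
New clearance relative to baseline: 0.0174 + 2.112 + 0.07 = 2.1994.
Because AUC varies inversely with clearance, the combined effect is 1 / 2.1994 = 0.455.

0.455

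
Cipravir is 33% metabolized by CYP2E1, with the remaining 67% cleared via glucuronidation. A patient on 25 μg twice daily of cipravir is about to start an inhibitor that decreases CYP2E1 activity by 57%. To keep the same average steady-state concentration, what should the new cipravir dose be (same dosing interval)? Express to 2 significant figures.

20 μg

The CYP2E1 pathway (33% of clearance) drops to 0.43× activity: 0.33 × 0.43 = 0.1419.
Non-CYP routes (67%) are unchanged.
New clearance relative to baseline: 0.1419 + 0.67 = 0.8119.
Css,avg = (dose rate)/CL, so holding Css fixed requires dose ∝ CL: 25 × 0.8119 = 20 μg.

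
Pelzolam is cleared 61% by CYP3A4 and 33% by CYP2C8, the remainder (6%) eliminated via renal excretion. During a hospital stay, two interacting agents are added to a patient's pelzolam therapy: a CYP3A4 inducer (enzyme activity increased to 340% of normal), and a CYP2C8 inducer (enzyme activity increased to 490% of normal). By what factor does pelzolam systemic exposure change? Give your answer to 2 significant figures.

0.27

The CYP3A4 pathway (61% of clearance) increases to 3.4× activity: 0.61 × 3.4 = 2.074.
The CYP2C8 pathway (33% of clearance) is boosted to 4.9× activity: 0.33 × 4.9 = 1.617.
The remaining 6% of clearance is unaffected.
CL_new/CL_old = 2.074 + 1.617 + 0.06 = 3.751.
Because systemic exposure varies inversely with clearance, the combined effect is 1 / 3.751 = 0.27.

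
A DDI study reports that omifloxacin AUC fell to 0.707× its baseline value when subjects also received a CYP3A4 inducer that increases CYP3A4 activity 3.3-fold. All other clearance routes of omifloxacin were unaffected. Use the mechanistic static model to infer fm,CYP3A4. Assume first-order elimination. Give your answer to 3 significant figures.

Let fm be the CYP3A4 fraction. New clearance relative to baseline = fm × 3.3 + (1 − fm).
AUC ratio = 1 / (new CL fraction), so new CL fraction = 1 / 0.707 = 1.414.
fm × 3.3 + 1 − fm = 1.414  ⇒  fm × (3.3 − 1) = 0.4144  ⇒  fm = 0.180.

0.180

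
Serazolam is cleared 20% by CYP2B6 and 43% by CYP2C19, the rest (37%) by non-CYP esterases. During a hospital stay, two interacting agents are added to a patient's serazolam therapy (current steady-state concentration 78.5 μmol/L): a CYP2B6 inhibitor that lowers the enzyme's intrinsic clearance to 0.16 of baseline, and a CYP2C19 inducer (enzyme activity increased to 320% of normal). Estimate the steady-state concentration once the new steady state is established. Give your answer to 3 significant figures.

44.2 μmol/L

The CYP2B6 pathway (20% of clearance) drops to 0.16× activity: 0.2 × 0.16 = 0.032.
The CYP2C19 pathway (43% of clearance) increases to 3.2× activity: 0.43 × 3.2 = 1.376.
The remaining 37% of clearance is unaffected.
CL_new/CL_old = 0.032 + 1.376 + 0.37 = 1.778.
Steady-state concentration ∝ 1/CL: new value = 78.5 / 1.778 = 44.2 μmol/L.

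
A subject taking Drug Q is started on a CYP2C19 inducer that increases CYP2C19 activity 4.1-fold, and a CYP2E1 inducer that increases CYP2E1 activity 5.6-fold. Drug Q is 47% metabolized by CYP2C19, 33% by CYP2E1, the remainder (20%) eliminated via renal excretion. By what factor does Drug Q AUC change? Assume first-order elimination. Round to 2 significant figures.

0.25

The CYP2C19 pathway (47% of clearance) increases to 4.1× activity: 0.47 × 4.1 = 1.927.
The CYP2E1 pathway (33% of clearance) is boosted to 5.6× activity: 0.33 × 5.6 = 1.848.
The remaining 20% of clearance is unaffected.
New clearance relative to baseline: 1.927 + 1.848 + 0.2 = 3.975.
Net AUC ratio = 1 / 3.975 = 0.25.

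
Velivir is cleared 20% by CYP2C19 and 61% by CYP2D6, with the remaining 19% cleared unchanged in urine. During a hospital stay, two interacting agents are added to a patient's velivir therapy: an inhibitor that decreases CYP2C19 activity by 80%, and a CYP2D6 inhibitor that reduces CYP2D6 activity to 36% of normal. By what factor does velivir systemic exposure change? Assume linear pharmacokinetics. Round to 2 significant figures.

2.2

CYP2C19: 0.2 × 0.2 = 0.04
CYP2D6: 0.61 × 0.36 = 0.2196
Other: 0.19 (unchanged)
CL_new/CL_old = 0.04 + 0.2196 + 0.19 = 0.4496.
Net systemic exposure ratio = 1 / 0.4496 = 2.2.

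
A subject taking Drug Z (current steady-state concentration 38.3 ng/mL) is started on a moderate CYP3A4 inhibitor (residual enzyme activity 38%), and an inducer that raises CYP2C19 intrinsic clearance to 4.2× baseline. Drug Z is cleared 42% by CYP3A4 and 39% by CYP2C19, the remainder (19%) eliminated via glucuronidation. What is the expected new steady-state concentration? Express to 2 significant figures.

The CYP3A4 pathway (42% of clearance) falls to 0.38× activity: 0.42 × 0.38 = 0.1596.
The CYP2C19 pathway (39% of clearance) increases to 4.2× activity: 0.39 × 4.2 = 1.638.
Non-CYP routes (19%) are unchanged.
CL_new/CL_old = 0.1596 + 1.638 + 0.19 = 1.9876.
Dividing the baseline by the relative clearance: 38.3 / 1.9876 = 19 ng/mL.

19 ng/mL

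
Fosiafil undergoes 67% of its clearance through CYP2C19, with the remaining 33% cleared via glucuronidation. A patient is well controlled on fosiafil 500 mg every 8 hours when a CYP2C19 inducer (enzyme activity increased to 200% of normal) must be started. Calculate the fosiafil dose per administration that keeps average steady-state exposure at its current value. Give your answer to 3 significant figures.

The CYP2C19 pathway (67% of clearance) rises to 2× activity: 0.67 × 2 = 1.34.
The remaining 33% of clearance is unaffected.
New clearance relative to baseline: 1.34 + 0.33 = 1.67.
Exposure is unchanged when dose changes in proportion to clearance. New dose = 500 mg × 1.67 = 835 mg.

835 mg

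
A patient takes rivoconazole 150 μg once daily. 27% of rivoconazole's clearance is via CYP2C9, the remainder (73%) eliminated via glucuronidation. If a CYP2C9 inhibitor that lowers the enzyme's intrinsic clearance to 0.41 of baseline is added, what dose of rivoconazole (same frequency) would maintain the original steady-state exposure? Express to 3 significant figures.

126 μg

The CYP2C9 pathway (27% of clearance) is reduced to 0.41× activity: 0.27 × 0.41 = 0.1107.
The remaining 73% of clearance is unaffected.
New clearance relative to baseline: 0.1107 + 0.73 = 0.8407.
Css,avg = (dose rate)/CL, so holding Css fixed requires dose ∝ CL: 150 × 0.8407 = 126 μg.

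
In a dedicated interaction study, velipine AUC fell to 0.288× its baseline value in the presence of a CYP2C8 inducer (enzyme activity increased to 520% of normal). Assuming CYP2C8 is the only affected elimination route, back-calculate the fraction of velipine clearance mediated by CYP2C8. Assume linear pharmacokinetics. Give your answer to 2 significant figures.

Let x = fm,CYP2C8. Because AUC ∝ 1/CL, relative clearance rose to 1/0.288 = 3.472.
Setting x·5.2 + (1 − x) = 3.472 and solving: x = (3.472 − 1)/(5.2 − 1) = 0.59.

0.59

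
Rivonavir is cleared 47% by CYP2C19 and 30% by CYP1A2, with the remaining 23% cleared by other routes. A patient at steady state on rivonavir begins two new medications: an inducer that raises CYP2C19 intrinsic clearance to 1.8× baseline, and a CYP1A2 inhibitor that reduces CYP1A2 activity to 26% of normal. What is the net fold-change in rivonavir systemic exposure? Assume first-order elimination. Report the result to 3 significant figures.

0.867

The CYP2C19 pathway (47% of clearance) increases to 1.8× activity: 0.47 × 1.8 = 0.846.
The CYP1A2 pathway (30% of clearance) falls to 0.26× activity: 0.3 × 0.26 = 0.078.
Non-CYP routes (23%) are unchanged.
New clearance relative to baseline: 0.846 + 0.078 + 0.23 = 1.154.
Systemic exposure ∝ 1/CL: fold-change = 1 / 1.154 = 0.867.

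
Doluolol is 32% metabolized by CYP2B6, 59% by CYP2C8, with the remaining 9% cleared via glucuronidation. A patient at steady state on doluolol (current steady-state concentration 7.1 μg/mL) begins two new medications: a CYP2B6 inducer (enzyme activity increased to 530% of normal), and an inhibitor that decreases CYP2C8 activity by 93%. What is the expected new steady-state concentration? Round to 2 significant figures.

The CYP2B6 pathway (32% of clearance) is boosted to 5.3× activity: 0.32 × 5.3 = 1.696.
The CYP2C8 pathway (59% of clearance) drops to 0.07× activity: 0.59 × 0.07 = 0.0413.
The remaining 9% of clearance is unaffected.
Relative clearance = 1.696 + 0.0413 + 0.09 = 1.8273.
Steady-state concentration ∝ 1/CL: new value = 7.1 / 1.8273 = 3.9 μg/mL.

3.9 μg/mL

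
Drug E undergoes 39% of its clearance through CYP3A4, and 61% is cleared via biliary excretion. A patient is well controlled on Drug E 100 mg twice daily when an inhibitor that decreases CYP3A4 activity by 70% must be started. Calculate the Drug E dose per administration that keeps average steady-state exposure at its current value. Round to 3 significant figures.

72.7 mg

The CYP3A4 pathway (39% of clearance) drops to 0.3× activity: 0.39 × 0.3 = 0.117.
The remaining 61% of clearance is unaffected.
CL_new/CL_old = 0.117 + 0.61 = 0.727.
To maintain the same steady-state level, dose must scale with clearance: new dose = 100 × 0.727 = 72.7 mg.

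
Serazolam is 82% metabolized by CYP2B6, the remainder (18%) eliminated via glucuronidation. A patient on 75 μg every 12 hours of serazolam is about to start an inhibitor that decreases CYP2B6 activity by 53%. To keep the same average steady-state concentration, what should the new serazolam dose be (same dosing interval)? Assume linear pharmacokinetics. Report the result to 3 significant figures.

The CYP2B6 pathway (82% of clearance) is reduced to 0.47× activity: 0.82 × 0.47 = 0.3854.
Non-CYP routes (18%) are unchanged.
Relative clearance = 0.3854 + 0.18 = 0.5654.
Css,avg = (dose rate)/CL, so holding Css fixed requires dose ∝ CL: 75 × 0.5654 = 42.4 μg.

42.4 μg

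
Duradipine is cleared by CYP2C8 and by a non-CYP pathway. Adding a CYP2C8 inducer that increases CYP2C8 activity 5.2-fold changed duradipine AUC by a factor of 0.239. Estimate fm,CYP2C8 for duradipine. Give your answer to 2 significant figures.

0.76

Write x for the fraction cleared via CYP2C8. The observed AUC change means clearance rose to 1/0.239 = 4.184 of baseline.
Setting x·5.2 + (1 − x) = 4.184 and solving: x = (4.184 − 1)/(5.2 − 1) = 0.76.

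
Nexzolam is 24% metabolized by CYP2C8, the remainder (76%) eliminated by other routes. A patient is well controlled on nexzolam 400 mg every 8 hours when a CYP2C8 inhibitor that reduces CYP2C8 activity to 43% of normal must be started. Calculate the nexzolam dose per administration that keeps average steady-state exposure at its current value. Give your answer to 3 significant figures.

345 mg

CYP2C8: 0.24 × 0.43 = 0.1032
Other: 0.76 (unchanged)
New clearance relative to baseline: 0.1032 + 0.76 = 0.8632.
Exposure is unchanged when dose changes in proportion to clearance. New dose = 400 mg × 0.8632 = 345 mg.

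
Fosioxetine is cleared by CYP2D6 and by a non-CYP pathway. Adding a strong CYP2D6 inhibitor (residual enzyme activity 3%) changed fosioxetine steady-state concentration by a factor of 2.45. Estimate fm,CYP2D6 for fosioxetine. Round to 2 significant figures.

0.61

Let x = fm,CYP2D6. Because steady-state concentration ∝ 1/CL, relative clearance fell to 1/2.45 = 0.4082.
Only the CYP2D6 route changed, so 0.4082 = x·0.03 + (1 − x), giving x = 0.61.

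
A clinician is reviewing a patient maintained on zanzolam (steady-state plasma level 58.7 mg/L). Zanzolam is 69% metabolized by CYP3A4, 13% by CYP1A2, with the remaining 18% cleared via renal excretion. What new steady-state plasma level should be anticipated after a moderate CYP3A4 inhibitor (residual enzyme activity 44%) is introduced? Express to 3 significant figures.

95.7 mg/L

The CYP3A4 pathway (69% of clearance) falls to 0.44× activity: 0.69 × 0.44 = 0.3036.
CYP1A2 (13%) and the residual 18% are unaffected.
Relative clearance = 0.3036 + 0.13 + 0.18 = 0.6136.
New steady-state plasma level = baseline ÷ relative clearance = 58.7 / 0.6136 = 95.7 mg/L.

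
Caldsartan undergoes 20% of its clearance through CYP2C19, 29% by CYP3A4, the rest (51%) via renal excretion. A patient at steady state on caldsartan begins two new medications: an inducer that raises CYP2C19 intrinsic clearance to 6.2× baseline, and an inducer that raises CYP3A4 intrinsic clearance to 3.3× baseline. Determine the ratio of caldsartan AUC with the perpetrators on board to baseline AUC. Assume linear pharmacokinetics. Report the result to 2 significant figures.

0.37

CYP2C19: 0.2 × 6.2 = 1.24
CYP3A4: 0.29 × 3.3 = 0.957
Other: 0.51 (unchanged)
CL_new/CL_old = 1.24 + 0.957 + 0.51 = 2.707.
Because AUC varies inversely with clearance, the combined effect is 1 / 2.707 = 0.37.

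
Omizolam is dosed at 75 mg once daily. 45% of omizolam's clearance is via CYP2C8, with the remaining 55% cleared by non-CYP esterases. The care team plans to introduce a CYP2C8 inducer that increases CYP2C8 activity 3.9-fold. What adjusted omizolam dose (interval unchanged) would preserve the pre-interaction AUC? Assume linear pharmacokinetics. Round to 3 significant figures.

173 mg

The CYP2C8 pathway (45% of clearance) increases to 3.9× activity: 0.45 × 3.9 = 1.755.
Non-CYP routes (55%) are unchanged.
New clearance relative to baseline: 1.755 + 0.55 = 2.305.
To maintain the same steady-state level, dose must scale with clearance: new dose = 75 × 2.305 = 173 mg.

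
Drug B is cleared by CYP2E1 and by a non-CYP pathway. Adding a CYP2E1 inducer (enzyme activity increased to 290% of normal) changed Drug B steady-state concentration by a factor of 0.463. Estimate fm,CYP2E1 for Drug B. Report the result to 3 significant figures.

Call the CYP2E1 fraction fm. After the interaction, CL_new/CL_old = fm × 2.9 + (1 − fm).
Steady-state concentration ratio = 1 / (new CL fraction), so new CL fraction = 1 / 0.463 = 2.16.
fm × 2.9 + 1 − fm = 2.16  ⇒  fm × (2.9 − 1) = 1.16  ⇒  fm = 0.610.

0.610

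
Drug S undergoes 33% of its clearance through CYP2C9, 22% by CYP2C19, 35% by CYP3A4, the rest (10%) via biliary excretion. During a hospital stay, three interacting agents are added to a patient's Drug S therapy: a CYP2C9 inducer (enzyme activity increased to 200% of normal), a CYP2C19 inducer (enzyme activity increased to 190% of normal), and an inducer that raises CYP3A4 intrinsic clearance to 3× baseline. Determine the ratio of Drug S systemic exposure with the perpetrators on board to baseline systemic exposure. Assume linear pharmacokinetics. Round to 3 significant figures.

0.449

The CYP2C9 pathway (33% of clearance) rises to 2× activity: 0.33 × 2 = 0.66.
The CYP2C19 pathway (22% of clearance) increases to 1.9× activity: 0.22 × 1.9 = 0.418.
The CYP3A4 pathway (35% of clearance) increases to 3× activity: 0.35 × 3 = 1.05.
The remaining 10% of clearance is unaffected.
CL_new/CL_old = 0.66 + 0.418 + 1.05 + 0.1 = 2.228.
Because systemic exposure varies inversely with clearance, the combined effect is 1 / 2.228 = 0.449.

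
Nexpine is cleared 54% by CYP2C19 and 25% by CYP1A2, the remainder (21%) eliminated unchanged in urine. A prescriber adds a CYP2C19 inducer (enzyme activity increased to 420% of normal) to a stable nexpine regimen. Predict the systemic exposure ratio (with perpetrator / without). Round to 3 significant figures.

0.367

The CYP2C19 pathway (54% of clearance) rises to 4.2× activity: 0.54 × 4.2 = 2.268.
CYP1A2 (25%) and the residual 21% are unaffected.
New clearance relative to baseline: 2.268 + 0.25 + 0.21 = 2.728.
Systemic exposure ratio = CL_old/CL_new = 1 / 2.728 = 0.367.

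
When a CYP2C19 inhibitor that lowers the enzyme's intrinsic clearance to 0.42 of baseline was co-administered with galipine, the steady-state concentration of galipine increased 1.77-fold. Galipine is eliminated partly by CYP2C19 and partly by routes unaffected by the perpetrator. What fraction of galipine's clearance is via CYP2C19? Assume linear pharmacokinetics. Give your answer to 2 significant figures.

0.75

Let fm be the CYP2C19 fraction. New clearance relative to baseline = fm × 0.42 + (1 − fm).
Steady-state concentration ratio = 1 / (new CL fraction), so new CL fraction = 1 / 1.77 = 0.565.
fm × 0.42 + 1 − fm = 0.565  ⇒  fm × (0.42 − 1) = −0.435  ⇒  fm = 0.75.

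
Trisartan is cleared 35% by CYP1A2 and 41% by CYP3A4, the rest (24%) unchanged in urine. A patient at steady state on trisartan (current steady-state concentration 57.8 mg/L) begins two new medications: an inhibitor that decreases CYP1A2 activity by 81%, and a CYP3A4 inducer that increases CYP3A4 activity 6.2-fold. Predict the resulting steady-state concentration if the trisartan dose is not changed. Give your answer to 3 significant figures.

The CYP1A2 pathway (35% of clearance) falls to 0.19× activity: 0.35 × 0.19 = 0.0665.
The CYP3A4 pathway (41% of clearance) rises to 6.2× activity: 0.41 × 6.2 = 2.542.
Non-CYP routes (24%) are unchanged.
Relative clearance = 0.0665 + 2.542 + 0.24 = 2.8485.
Steady-state concentration ∝ 1/CL: new value = 57.8 / 2.8485 = 20.3 mg/L.

20.3 mg/L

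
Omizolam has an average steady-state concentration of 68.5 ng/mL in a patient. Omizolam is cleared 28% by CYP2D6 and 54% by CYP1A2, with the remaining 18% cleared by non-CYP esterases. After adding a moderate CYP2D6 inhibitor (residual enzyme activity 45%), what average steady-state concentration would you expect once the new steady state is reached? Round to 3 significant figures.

81.0 ng/mL

CYP2D6: 0.28 × 0.45 = 0.126
CYP1A2: 0.54 (unchanged)
Other: 0.18 (unchanged)
Relative clearance = 0.126 + 0.54 + 0.18 = 0.846.
New average steady-state concentration = baseline ÷ relative clearance = 68.5 / 0.846 = 81.0 ng/mL.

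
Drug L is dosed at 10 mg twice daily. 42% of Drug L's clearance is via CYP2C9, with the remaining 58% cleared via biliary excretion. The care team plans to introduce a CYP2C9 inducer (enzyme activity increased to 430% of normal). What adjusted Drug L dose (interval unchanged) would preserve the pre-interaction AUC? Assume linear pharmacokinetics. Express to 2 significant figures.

24 mg

The CYP2C9 pathway (42% of clearance) increases to 4.3× activity: 0.42 × 4.3 = 1.806.
Non-CYP routes (58%) are unchanged.
New clearance relative to baseline: 1.806 + 0.58 = 2.386.
Css,avg = (dose rate)/CL, so holding Css fixed requires dose ∝ CL: 10 × 2.386 = 24 mg.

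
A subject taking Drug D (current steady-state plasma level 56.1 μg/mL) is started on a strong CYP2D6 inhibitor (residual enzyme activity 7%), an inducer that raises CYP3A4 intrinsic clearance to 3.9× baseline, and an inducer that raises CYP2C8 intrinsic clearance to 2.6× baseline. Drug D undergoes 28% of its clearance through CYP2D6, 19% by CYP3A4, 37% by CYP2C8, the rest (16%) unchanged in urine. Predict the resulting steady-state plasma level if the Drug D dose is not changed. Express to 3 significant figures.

The CYP2D6 pathway (28% of clearance) drops to 0.07× activity: 0.28 × 0.07 = 0.0196.
The CYP3A4 pathway (19% of clearance) rises to 3.9× activity: 0.19 × 3.9 = 0.741.
The CYP2C8 pathway (37% of clearance) increases to 2.6× activity: 0.37 × 2.6 = 0.962.
The remaining 16% of clearance is unaffected.
CL_new/CL_old = 0.0196 + 0.741 + 0.962 + 0.16 = 1.8826.
New steady-state plasma level = 56.1 / 1.8826 = 29.8 μg/mL (concentration scales inversely with clearance).

29.8 μg/mL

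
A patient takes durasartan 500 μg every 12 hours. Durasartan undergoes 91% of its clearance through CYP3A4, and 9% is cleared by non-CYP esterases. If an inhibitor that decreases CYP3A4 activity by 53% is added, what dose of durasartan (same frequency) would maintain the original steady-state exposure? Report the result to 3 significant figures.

The CYP3A4 pathway (91% of clearance) is reduced to 0.47× activity: 0.91 × 0.47 = 0.4277.
The remaining 9% of clearance is unaffected.
Relative clearance = 0.4277 + 0.09 = 0.5177.
Css,avg = (dose rate)/CL, so holding Css fixed requires dose ∝ CL: 500 × 0.5177 = 259 μg.

259 μg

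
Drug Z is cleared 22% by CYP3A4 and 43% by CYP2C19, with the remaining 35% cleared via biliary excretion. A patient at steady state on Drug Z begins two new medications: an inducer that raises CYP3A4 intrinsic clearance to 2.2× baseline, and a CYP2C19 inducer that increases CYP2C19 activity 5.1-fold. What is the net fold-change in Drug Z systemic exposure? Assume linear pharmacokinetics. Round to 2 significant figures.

CYP3A4: 0.22 × 2.2 = 0.484
CYP2C19: 0.43 × 5.1 = 2.193
Other: 0.35 (unchanged)
Relative clearance = 0.484 + 2.193 + 0.35 = 3.027.
Because systemic exposure varies inversely with clearance, the combined effect is 1 / 3.027 = 0.33.

0.33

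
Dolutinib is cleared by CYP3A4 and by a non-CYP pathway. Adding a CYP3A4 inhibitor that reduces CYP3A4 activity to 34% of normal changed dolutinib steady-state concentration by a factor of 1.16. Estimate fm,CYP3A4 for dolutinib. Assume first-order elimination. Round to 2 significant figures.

Let x = fm,CYP3A4. Because steady-state concentration ∝ 1/CL, relative clearance fell to 1/1.16 = 0.8621.
Only the CYP3A4 route changed, so 0.8621 = x·0.34 + (1 − x), giving x = 0.21.

0.21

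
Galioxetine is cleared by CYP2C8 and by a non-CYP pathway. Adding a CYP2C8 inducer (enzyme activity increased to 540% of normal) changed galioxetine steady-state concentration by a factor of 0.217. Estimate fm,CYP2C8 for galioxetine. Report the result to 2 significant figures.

Let x = fm,CYP2C8. Because steady-state concentration ∝ 1/CL, relative clearance rose to 1/0.217 = 4.608.
Only the CYP2C8 route changed, so 4.608 = x·5.4 + (1 − x), giving x = 0.82.

0.82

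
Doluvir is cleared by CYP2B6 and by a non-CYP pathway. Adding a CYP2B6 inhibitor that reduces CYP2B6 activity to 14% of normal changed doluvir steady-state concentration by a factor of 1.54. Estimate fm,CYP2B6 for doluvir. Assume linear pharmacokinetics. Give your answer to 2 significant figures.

0.41

Call the CYP2B6 fraction fm. After the interaction, CL_new/CL_old = fm × 0.14 + (1 − fm).
Steady-state concentration ratio = 1 / (new CL fraction), so new CL fraction = 1 / 1.54 = 0.6494.
fm × 0.14 + 1 − fm = 0.6494  ⇒  fm × (0.14 − 1) = −0.3506  ⇒  fm = 0.41.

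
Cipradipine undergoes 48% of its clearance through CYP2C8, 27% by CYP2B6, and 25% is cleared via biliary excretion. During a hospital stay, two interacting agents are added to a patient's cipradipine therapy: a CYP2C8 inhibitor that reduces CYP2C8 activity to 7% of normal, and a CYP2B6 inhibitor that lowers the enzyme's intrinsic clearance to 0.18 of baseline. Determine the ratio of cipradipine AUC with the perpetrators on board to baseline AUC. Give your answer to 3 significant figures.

The CYP2C8 pathway (48% of clearance) drops to 0.07× activity: 0.48 × 0.07 = 0.0336.
The CYP2B6 pathway (27% of clearance) drops to 0.18× activity: 0.27 × 0.18 = 0.0486.
The remaining 25% of clearance is unaffected.
Relative clearance = 0.0336 + 0.0486 + 0.25 = 0.3322.
AUC ∝ 1/CL: fold-change = 1 / 0.3322 = 3.01.

3.01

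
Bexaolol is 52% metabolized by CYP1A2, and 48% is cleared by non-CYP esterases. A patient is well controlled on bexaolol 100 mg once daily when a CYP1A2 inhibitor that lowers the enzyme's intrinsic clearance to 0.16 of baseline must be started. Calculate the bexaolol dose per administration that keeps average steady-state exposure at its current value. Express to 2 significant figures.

56 mg

The CYP1A2 pathway (52% of clearance) falls to 0.16× activity: 0.52 × 0.16 = 0.0832.
The remaining 48% of clearance is unaffected.
New clearance relative to baseline: 0.0832 + 0.48 = 0.5632.
To maintain the same steady-state level, dose must scale with clearance: new dose = 100 × 0.5632 = 56 mg.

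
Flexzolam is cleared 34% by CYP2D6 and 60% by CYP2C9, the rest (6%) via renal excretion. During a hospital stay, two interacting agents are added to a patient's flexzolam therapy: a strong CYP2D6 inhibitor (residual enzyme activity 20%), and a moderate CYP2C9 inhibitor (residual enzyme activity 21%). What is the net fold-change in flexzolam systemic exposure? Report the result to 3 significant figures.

CYP2D6: 0.34 × 0.2 = 0.068
CYP2C9: 0.6 × 0.21 = 0.126
Other: 0.06 (unchanged)
Relative clearance = 0.068 + 0.126 + 0.06 = 0.254.
Systemic exposure ∝ 1/CL: fold-change = 1 / 0.254 = 3.94.

3.94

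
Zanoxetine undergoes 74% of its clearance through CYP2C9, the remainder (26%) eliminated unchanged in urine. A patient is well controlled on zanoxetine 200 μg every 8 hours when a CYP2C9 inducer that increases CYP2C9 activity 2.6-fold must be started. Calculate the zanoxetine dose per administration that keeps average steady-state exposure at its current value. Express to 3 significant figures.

CYP2C9: 0.74 × 2.6 = 1.924
Other: 0.26 (unchanged)
New clearance relative to baseline: 1.924 + 0.26 = 2.184.
Css,avg = (dose rate)/CL, so holding Css fixed requires dose ∝ CL: 200 × 2.184 = 437 μg.

437 μg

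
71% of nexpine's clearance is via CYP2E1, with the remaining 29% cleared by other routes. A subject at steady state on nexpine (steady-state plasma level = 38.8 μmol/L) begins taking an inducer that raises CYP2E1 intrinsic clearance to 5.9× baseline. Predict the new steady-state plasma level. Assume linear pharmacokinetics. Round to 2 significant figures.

8.7 μmol/L

The CYP2E1 pathway (71% of clearance) is boosted to 5.9× activity: 0.71 × 5.9 = 4.189.
The remaining 29% of clearance is unaffected.
CL_new/CL_old = 4.189 + 0.29 = 4.479.
New steady-state plasma level = baseline ÷ relative clearance = 38.8 / 4.479 = 8.7 μmol/L.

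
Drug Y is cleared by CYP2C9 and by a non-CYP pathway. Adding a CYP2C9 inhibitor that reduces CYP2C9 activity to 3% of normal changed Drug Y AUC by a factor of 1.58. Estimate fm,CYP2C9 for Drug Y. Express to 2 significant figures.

Let x = fm,CYP2C9. Because AUC ∝ 1/CL, relative clearance fell to 1/1.58 = 0.6329.
Setting x·0.03 + (1 − x) = 0.6329 and solving: x = (0.6329 − 1)/(0.03 − 1) = 0.38.

0.38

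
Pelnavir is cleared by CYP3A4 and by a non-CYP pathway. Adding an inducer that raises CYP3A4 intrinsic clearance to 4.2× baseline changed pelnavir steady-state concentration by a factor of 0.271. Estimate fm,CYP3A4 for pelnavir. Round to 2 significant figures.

0.84

CL'/CL = 1 / 0.271 = 3.69
4.2·fm + (1 − fm) = 3.69
fm = (3.69 − 1) / (4.2 − 1) = 0.84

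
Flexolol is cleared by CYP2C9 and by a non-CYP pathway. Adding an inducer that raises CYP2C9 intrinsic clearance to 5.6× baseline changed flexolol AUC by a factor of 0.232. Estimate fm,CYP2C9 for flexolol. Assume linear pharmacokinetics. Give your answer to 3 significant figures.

Let fm be the CYP2C9 fraction. New clearance relative to baseline = fm × 5.6 + (1 − fm).
AUC ratio = 1 / (new CL fraction), so new CL fraction = 1 / 0.232 = 4.31.
fm × 5.6 + 1 − fm = 4.31  ⇒  fm × (5.6 − 1) = 3.31  ⇒  fm = 0.720.

0.720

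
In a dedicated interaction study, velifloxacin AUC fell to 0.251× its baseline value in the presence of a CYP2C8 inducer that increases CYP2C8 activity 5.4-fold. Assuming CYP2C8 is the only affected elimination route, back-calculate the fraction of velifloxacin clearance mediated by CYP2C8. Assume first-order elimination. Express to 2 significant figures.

Write x for the fraction cleared via CYP2C8. The observed AUC change means clearance rose to 1/0.251 = 3.984 of baseline.
Setting x·5.4 + (1 − x) = 3.984 and solving: x = (3.984 − 1)/(5.4 − 1) = 0.68.

0.68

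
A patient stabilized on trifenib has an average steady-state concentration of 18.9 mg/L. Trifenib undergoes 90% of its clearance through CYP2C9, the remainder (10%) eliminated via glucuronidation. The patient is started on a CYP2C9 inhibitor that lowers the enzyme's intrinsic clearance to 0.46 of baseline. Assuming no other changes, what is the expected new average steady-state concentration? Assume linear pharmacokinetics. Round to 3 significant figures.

36.8 mg/L

The CYP2C9 pathway (90% of clearance) falls to 0.46× activity: 0.9 × 0.46 = 0.414.
Non-CYP routes (10%) are unchanged.
CL_new/CL_old = 0.414 + 0.1 = 0.514.
Average steady-state concentration ∝ 1/CL, so new value = 18.9 / 0.514 = 36.8 mg/L.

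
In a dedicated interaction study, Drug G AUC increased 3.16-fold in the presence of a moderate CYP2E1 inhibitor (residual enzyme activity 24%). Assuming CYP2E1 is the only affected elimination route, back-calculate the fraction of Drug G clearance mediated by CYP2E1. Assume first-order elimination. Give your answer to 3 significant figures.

0.899

Let fm be the CYP2E1 fraction. New clearance relative to baseline = fm × 0.24 + (1 − fm).
AUC ratio = 1 / (new CL fraction), so new CL fraction = 1 / 3.16 = 0.3165.
fm × 0.24 + 1 − fm = 0.3165  ⇒  fm × (0.24 − 1) = −0.6835  ⇒  fm = 0.899.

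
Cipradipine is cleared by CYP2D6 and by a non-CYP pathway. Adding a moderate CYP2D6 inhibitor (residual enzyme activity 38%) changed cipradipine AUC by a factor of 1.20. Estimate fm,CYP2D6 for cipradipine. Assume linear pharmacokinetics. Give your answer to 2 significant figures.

Write x for the fraction cleared via CYP2D6. The observed AUC change means clearance fell to 1/1.20 = 0.8333 of baseline.
Only the CYP2D6 route changed, so 0.8333 = x·0.38 + (1 − x), giving x = 0.27.

0.27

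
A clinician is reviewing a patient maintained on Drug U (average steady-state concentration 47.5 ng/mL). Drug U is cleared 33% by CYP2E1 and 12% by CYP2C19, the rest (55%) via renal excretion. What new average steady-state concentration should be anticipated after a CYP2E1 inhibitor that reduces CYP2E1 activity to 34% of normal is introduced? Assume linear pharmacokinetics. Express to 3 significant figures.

60.7 ng/mL

The CYP2E1 pathway (33% of clearance) is reduced to 0.34× activity: 0.33 × 0.34 = 0.1122.
CYP2C19 (12%) and the residual 55% are unaffected.
New clearance relative to baseline: 0.1122 + 0.12 + 0.55 = 0.7822.
New average steady-state concentration = baseline ÷ relative clearance = 47.5 / 0.7822 = 60.7 ng/mL.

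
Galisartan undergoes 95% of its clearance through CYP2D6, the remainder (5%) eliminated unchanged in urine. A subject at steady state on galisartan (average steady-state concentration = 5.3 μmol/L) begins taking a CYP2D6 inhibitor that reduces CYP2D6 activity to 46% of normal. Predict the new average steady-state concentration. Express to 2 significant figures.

11 μmol/L

CYP2D6: 0.95 × 0.46 = 0.437
Other: 0.05 (unchanged)
CL_new/CL_old = 0.437 + 0.05 = 0.487.
With dosing unchanged, average steady-state concentration scales as 1/CL: 5.3 / 0.487 = 11 μmol/L.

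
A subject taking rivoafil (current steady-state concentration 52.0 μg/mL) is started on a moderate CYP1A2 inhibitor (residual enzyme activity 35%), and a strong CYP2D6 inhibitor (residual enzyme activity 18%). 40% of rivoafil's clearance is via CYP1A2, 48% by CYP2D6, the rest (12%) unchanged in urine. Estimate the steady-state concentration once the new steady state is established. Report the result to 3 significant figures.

The CYP1A2 pathway (40% of clearance) falls to 0.35× activity: 0.4 × 0.35 = 0.14.
The CYP2D6 pathway (48% of clearance) is reduced to 0.18× activity: 0.48 × 0.18 = 0.0864.
The remaining 12% of clearance is unaffected.
CL_new/CL_old = 0.14 + 0.0864 + 0.12 = 0.3464.
Steady-state concentration ∝ 1/CL: new value = 52.0 / 0.3464 = 150 μg/mL.

150 μg/mL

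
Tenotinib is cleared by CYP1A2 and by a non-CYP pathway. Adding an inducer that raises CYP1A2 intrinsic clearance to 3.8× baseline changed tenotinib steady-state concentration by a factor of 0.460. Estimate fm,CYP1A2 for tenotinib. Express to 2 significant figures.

Write x for the fraction cleared via CYP1A2. The observed steady-state concentration change means clearance rose to 1/0.460 = 2.174 of baseline.
Only the CYP1A2 route changed, so 2.174 = x·3.8 + (1 − x), giving x = 0.42.

0.42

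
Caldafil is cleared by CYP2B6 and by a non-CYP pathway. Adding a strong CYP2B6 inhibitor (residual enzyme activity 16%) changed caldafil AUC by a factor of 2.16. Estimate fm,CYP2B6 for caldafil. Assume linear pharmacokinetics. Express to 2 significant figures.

Write x for the fraction cleared via CYP2B6. The observed AUC change means clearance fell to 1/2.16 = 0.463 of baseline.
Only the CYP2B6 route changed, so 0.463 = x·0.16 + (1 − x), giving x = 0.64.

0.64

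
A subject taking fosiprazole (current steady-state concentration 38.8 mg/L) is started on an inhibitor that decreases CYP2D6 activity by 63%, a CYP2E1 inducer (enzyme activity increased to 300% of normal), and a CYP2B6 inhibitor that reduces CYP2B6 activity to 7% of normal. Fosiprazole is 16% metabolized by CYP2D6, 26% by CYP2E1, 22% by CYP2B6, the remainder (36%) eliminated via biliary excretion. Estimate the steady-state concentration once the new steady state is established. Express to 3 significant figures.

CYP2D6: 0.16 × 0.37 = 0.0592
CYP2E1: 0.26 × 3 = 0.78
CYP2B6: 0.22 × 0.07 = 0.0154
Other: 0.36 (unchanged)
CL_new/CL_old = 0.0592 + 0.78 + 0.0154 + 0.36 = 1.2146.
Steady-state concentration ∝ 1/CL: new value = 38.8 / 1.2146 = 31.9 mg/L.

31.9 mg/L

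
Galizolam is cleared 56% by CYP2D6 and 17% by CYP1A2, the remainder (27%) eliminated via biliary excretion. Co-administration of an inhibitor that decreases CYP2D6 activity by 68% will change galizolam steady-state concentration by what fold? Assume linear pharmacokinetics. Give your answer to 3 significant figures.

The CYP2D6 pathway (56% of clearance) falls to 0.32× activity: 0.56 × 0.32 = 0.1792.
CYP1A2 (17%) and the residual 27% are unaffected.
New clearance relative to baseline: 0.1792 + 0.17 + 0.27 = 0.6192.
Since steady-state concentration ∝ 1/CL, the ratio is 1 / 0.6192 = 1.61.

1.61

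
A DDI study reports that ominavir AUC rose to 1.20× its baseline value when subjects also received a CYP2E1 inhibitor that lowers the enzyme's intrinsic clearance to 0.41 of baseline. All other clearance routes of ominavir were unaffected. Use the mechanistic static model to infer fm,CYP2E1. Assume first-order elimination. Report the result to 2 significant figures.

0.28

Let x = fm,CYP2E1. Because AUC ∝ 1/CL, relative clearance fell to 1/1.20 = 0.8333.
Setting x·0.41 + (1 − x) = 0.8333 and solving: x = (0.8333 − 1)/(0.41 − 1) = 0.28.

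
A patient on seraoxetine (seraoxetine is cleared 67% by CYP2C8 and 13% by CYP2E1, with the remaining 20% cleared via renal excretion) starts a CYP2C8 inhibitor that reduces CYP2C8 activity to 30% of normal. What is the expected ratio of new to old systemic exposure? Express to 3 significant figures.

1.88

The CYP2C8 pathway (67% of clearance) drops to 0.3× activity: 0.67 × 0.3 = 0.201.
CYP2E1 (13%) and the residual 20% are unaffected.
Relative clearance = 0.201 + 0.13 + 0.2 = 0.531.
Systemic exposure ratio = CL_old/CL_new = 1 / 0.531 = 1.88.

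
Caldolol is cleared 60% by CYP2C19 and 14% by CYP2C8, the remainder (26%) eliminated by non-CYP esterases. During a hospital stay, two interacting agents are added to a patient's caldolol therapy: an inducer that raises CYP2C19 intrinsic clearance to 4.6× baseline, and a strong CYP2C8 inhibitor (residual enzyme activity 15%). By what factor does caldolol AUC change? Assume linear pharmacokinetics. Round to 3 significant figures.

0.329

The CYP2C19 pathway (60% of clearance) rises to 4.6× activity: 0.6 × 4.6 = 2.76.
The CYP2C8 pathway (14% of clearance) drops to 0.15× activity: 0.14 × 0.15 = 0.021.
Non-CYP routes (26%) are unchanged.
New clearance relative to baseline: 2.76 + 0.021 + 0.26 = 3.041.
AUC ∝ 1/CL: fold-change = 1 / 3.041 = 0.329.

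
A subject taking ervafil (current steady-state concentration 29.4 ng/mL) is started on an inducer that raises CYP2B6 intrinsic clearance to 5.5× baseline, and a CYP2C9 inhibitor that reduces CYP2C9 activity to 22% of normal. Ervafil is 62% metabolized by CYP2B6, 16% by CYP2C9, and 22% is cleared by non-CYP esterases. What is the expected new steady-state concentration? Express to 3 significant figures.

8.02 ng/mL

CYP2B6: 0.62 × 5.5 = 3.41
CYP2C9: 0.16 × 0.22 = 0.0352
Other: 0.22 (unchanged)
CL_new/CL_old = 3.41 + 0.0352 + 0.22 = 3.6652.
Dividing the baseline by the relative clearance: 29.4 / 3.6652 = 8.02 ng/mL.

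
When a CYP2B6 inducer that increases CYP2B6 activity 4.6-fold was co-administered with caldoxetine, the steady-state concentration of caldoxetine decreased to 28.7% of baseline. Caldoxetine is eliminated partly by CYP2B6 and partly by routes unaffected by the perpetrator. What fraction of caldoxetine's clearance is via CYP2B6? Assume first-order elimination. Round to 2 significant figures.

Write x for the fraction cleared via CYP2B6. The observed steady-state concentration change means clearance rose to 1/0.287 = 3.484 of baseline.
Setting x·4.6 + (1 − x) = 3.484 and solving: x = (3.484 − 1)/(4.6 − 1) = 0.69.

0.69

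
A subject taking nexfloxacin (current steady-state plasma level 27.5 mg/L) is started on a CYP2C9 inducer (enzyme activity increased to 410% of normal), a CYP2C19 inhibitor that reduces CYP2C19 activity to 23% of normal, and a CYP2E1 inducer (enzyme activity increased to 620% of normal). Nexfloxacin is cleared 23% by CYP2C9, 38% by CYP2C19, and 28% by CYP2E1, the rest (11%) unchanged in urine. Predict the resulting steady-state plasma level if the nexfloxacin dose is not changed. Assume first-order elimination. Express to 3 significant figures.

The CYP2C9 pathway (23% of clearance) rises to 4.1× activity: 0.23 × 4.1 = 0.943.
The CYP2C19 pathway (38% of clearance) drops to 0.23× activity: 0.38 × 0.23 = 0.0874.
The CYP2E1 pathway (28% of clearance) is boosted to 6.2× activity: 0.28 × 6.2 = 1.736.
Non-CYP routes (11%) are unchanged.
CL_new/CL_old = 0.943 + 0.0874 + 1.736 + 0.11 = 2.8764.
Dividing the baseline by the relative clearance: 27.5 / 2.8764 = 9.56 mg/L.

9.56 mg/L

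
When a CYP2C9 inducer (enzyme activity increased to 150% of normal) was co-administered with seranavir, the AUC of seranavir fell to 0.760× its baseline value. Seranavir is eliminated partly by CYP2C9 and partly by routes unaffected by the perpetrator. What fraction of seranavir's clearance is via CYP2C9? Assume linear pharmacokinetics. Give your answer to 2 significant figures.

0.63

Let fm be the CYP2C9 fraction. New clearance relative to baseline = fm × 1.5 + (1 − fm).
AUC ratio = 1 / (new CL fraction), so new CL fraction = 1 / 0.760 = 1.316.
fm × 1.5 + 1 − fm = 1.316  ⇒  fm × (1.5 − 1) = 0.3158  ⇒  fm = 0.63.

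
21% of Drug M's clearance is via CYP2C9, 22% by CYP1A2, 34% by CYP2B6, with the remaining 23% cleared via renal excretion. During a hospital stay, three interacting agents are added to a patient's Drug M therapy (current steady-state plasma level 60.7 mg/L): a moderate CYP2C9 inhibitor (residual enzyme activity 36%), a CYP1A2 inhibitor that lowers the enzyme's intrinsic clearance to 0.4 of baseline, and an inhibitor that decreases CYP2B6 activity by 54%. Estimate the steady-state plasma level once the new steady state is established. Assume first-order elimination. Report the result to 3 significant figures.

110 mg/L

The CYP2C9 pathway (21% of clearance) is reduced to 0.36× activity: 0.21 × 0.36 = 0.0756.
The CYP1A2 pathway (22% of clearance) drops to 0.4× activity: 0.22 × 0.4 = 0.088.
The CYP2B6 pathway (34% of clearance) is reduced to 0.46× activity: 0.34 × 0.46 = 0.1564.
The remaining 23% of clearance is unaffected.
New clearance relative to baseline: 0.0756 + 0.088 + 0.1564 + 0.23 = 0.55.
Dividing the baseline by the relative clearance: 60.7 / 0.55 = 110 mg/L.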